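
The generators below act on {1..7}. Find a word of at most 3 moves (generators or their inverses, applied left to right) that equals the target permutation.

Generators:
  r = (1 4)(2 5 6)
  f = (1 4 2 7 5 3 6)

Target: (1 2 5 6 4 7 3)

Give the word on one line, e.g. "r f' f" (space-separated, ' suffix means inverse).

  after f: (1 4 2 7 5 3 6)
  after f: (1 2 5 6 4 7 3)

f f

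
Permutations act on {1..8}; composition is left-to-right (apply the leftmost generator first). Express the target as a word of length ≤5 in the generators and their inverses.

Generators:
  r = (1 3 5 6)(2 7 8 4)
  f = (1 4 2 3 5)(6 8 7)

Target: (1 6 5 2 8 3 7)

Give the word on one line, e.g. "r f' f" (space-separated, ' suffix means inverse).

f' r' f r

  after f': (1 5 3 2 4)(6 7 8)
  after r': (1 3 4 6 2 8 5)
  after f: (1 5 4 8)(2 7 6 3)
  after r: (1 6 5 2 8 3 7)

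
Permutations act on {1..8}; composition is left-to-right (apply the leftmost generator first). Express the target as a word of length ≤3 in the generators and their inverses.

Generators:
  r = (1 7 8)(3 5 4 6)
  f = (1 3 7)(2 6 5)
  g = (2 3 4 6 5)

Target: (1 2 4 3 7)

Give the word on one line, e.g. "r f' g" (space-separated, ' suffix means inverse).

f g'

  after f: (1 3 7)(2 6 5)
  after g': (1 2 4 3 7)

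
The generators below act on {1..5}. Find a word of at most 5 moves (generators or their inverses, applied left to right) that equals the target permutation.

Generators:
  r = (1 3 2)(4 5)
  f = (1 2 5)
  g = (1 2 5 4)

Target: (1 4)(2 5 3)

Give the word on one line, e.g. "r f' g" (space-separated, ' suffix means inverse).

  after g': (1 4 5 2)
  after f: (1 4)
  after g': (1 5 2)
  after r': (1 4 5 3)
  after f: (1 4)(2 5 3)

g' f g' r' f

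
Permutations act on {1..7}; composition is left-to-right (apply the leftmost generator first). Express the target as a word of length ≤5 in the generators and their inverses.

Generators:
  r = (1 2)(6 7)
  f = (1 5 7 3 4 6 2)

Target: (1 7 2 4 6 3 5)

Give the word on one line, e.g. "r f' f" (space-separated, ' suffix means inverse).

f' r' f r' f

  after f': (1 2 6 4 3 7 5)
  after r': (2 7 5)(3 6 4)
  after f: (1 5)(2 3)
  after r': (1 5 2 3)(6 7)
  after f: (1 7 2 4 6 3 5)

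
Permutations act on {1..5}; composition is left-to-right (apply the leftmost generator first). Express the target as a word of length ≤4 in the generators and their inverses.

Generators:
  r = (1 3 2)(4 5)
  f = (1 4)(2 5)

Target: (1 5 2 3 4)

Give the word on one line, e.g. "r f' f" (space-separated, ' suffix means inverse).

  after r: (1 3 2)(4 5)
  after r: (1 2 3)
  after f: (1 5 2 3 4)

r r f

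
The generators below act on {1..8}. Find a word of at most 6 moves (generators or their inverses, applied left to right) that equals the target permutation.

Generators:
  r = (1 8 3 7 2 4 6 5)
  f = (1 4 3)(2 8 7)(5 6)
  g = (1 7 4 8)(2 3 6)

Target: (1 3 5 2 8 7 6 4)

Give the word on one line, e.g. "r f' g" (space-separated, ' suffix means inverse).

  after r': (1 5 6 4 2 7 3 8)
  after f': (1 6)(2 8 3)(4 7)
  after r: (1 5)(2 3 4)(6 8 7)
  after r: (2 7 5 8)(3 6)
  after f': (1 3 5 2 8 7 6 4)

r' f' r r f'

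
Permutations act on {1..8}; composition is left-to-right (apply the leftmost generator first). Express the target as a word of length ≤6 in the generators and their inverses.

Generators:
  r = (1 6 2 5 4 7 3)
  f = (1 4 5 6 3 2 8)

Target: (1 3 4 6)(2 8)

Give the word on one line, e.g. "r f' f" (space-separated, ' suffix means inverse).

  after r': (1 3 7 4 5 2 6)
  after f: (1 2 3 7 5 8)(4 6)
  after f: (1 8 4 3 7 6 5)
  after f: (2 8 5 4)(3 7)
  after r': (1 3 4 6)(2 8)

r' f f f r'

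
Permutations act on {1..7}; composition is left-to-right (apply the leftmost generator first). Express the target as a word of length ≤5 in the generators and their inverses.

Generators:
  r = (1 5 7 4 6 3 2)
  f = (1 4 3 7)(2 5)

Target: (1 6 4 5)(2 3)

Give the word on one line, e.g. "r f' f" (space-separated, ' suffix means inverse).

  after f': (1 7 3 4)(2 5)
  after f': (1 3)(4 7)
  after r': (1 6 4 5)(2 3)

f' f' r'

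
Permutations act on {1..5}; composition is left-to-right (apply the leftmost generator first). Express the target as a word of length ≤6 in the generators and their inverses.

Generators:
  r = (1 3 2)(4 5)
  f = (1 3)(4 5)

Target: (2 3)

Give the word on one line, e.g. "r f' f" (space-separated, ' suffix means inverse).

r r f r

  after r: (1 3 2)(4 5)
  after r: (1 2 3)
  after f: (1 2)(4 5)
  after r: (2 3)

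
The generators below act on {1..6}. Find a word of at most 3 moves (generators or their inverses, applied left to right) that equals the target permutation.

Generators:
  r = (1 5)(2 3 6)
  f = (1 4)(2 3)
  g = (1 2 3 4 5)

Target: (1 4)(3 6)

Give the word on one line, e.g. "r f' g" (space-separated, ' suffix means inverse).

r' r' f'

  after r': (1 5)(2 6 3)
  after r': (2 3 6)
  after f': (1 4)(3 6)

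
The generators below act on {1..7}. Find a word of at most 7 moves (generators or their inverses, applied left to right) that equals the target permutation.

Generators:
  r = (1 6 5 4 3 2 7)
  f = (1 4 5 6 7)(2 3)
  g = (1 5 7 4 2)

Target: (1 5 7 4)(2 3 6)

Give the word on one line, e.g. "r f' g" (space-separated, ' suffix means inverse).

g' r r f' g'

  after g': (1 2 4 7 5)
  after r: (1 7 4)(2 3)(5 6)
  after r: (3 7)(4 6)
  after f': (1 7 2 3 6)(4 5)
  after g': (1 5 7 4)(2 3 6)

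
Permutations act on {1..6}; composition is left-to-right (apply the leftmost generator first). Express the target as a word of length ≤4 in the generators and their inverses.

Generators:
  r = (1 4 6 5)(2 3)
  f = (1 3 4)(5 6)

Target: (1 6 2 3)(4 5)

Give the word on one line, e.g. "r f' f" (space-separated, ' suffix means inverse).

  after r': (1 5 6 4)(2 3)
  after f': (1 6 3 2)
  after r: (1 5)(2 4 6)
  after f': (1 6 2 3)(4 5)

r' f' r f'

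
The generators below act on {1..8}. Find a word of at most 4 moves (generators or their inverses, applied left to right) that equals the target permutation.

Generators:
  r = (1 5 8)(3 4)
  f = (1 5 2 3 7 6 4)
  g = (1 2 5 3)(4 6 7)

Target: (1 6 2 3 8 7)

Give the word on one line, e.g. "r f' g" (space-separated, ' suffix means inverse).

  after g': (1 3 5 2)(4 7 6)
  after r: (1 4 7 6 3 8)(2 5)
  after g': (1 7 4 6 5)(3 8)
  after f: (1 6 2 3 8 7)

g' r g' f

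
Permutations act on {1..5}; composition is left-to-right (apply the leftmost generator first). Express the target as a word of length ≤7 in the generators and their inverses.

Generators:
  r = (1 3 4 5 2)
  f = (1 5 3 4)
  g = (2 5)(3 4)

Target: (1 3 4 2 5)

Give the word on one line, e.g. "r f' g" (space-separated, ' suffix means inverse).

  after g: (2 5)(3 4)
  after f': (1 4 5 2)
  after r': (1 3)
  after f: (1 4)(3 5)
  after r': (1 3 4 2 5)

g f' r' f r'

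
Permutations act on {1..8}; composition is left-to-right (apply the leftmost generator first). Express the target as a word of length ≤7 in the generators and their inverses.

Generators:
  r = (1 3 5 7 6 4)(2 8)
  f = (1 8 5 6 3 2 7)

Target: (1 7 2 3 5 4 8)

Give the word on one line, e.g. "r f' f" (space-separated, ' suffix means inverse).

  after f': (1 7 2 3 6 5 8)
  after f': (1 2 6 8 7 3 5)
  after r': (1 8 5 4 6 2 7)
  after f': (3 6)(4 5)
  after f': (1 7 2 3 5 4 8)

f' f' r' f' f'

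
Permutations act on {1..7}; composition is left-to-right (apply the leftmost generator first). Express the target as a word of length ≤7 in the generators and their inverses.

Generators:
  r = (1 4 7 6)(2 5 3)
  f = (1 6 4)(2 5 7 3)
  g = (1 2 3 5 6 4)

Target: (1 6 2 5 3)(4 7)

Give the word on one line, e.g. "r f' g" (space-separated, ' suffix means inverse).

f g g f' g'

  after f: (1 6 4)(2 5 7 3)
  after g: (1 4 2 6)(5 7)
  after g: (2 4 3 5 7 6)
  after f': (1 4 7)(2 6 3)
  after g': (1 6 2 5 3)(4 7)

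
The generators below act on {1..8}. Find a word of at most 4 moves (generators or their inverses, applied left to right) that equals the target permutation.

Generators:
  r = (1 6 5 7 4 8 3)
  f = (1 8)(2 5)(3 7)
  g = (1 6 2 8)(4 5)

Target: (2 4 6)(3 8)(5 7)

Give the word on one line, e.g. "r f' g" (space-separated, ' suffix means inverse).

g r'

  after g: (1 6 2 8)(4 5)
  after r': (2 4 6)(3 8)(5 7)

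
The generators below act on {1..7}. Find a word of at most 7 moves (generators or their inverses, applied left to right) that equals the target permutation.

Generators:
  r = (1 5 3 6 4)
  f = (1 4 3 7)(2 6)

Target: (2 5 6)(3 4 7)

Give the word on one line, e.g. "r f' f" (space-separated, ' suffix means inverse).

f' r' f' f' r

  after f': (1 7 3 4)(2 6)
  after r': (1 7 5)(2 3 6)
  after f': (1 3 2 4)(5 7)
  after f': (1 4 7 5 3 6 2)
  after r: (2 5 6)(3 4 7)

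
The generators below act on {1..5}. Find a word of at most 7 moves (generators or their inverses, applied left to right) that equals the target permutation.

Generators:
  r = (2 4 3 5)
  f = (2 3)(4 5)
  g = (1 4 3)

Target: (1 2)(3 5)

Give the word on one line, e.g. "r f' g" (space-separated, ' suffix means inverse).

f' g' r g r

  after f': (2 3)(4 5)
  after g': (1 3 2 4 5)
  after r: (1 5)(2 3 4)
  after g: (1 5 4 2)
  after r: (1 2)(3 5)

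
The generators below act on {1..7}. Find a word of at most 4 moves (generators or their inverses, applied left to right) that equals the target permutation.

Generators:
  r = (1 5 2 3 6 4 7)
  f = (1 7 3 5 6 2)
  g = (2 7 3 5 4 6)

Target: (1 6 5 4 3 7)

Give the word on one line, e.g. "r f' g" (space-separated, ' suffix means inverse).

  after g: (2 7 3 5 4 6)
  after f': (1 2)(4 5)
  after f': (1 6 5 4 3 7)

g f' f'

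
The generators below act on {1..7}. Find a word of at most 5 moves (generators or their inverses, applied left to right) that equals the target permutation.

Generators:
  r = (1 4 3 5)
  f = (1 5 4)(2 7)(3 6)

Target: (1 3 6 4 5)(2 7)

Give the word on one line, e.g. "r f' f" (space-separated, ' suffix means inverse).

f r r r

  after f: (1 5 4)(2 7)(3 6)
  after r: (2 7)(3 6 5)
  after r: (1 4 3 6)(2 7)
  after r: (1 3 6 4 5)(2 7)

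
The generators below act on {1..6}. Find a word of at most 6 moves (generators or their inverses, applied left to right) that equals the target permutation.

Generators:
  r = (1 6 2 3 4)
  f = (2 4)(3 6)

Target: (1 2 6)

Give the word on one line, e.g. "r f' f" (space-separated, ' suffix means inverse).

f' r f f r

  after f': (2 4)(3 6)
  after r: (1 6 4 3 2)
  after f: (1 3 4 6 2)
  after f: (1 6 4 3 2)
  after r: (1 2 6)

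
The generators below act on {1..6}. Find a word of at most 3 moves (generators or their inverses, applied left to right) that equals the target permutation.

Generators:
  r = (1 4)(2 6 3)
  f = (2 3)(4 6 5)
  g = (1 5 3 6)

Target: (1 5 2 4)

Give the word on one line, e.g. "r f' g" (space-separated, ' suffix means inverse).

f' g' f

  after f': (2 3)(4 5 6)
  after g': (1 6 4)(2 5 3)
  after f: (1 5 2 4)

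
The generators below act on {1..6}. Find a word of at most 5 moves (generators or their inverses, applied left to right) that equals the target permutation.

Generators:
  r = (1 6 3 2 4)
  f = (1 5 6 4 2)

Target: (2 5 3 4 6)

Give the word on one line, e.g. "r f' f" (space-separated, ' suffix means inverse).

f f f r' f

  after f: (1 5 6 4 2)
  after f: (1 6 2 5 4)
  after f: (1 4 5 2 6)
  after r': (1 2)(3 6 4 5)
  after f: (2 5 3 4 6)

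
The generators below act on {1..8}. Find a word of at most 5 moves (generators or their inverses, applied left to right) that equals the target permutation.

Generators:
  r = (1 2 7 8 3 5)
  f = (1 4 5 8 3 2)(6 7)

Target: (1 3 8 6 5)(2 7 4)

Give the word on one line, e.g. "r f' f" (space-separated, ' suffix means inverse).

r f r f'

  after r: (1 2 7 8 3 5)
  after f: (2 6 7 3 8)(4 5)
  after r: (1 2 6 8 7 5 4)
  after f': (1 3 8 6 5)(2 7 4)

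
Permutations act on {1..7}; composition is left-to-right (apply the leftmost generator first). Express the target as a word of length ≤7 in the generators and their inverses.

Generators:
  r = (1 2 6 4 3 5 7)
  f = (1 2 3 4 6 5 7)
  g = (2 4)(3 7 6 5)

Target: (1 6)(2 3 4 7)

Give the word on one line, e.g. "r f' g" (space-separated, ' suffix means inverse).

  after f: (1 2 3 4 6 5 7)
  after r: (1 6 7 2 5)
  after g': (1 7 4 2 6 3 5)
  after f': (1 5 7 3 6 2 4)
  after f': (1 6)(2 3 4 7)

f r g' f' f'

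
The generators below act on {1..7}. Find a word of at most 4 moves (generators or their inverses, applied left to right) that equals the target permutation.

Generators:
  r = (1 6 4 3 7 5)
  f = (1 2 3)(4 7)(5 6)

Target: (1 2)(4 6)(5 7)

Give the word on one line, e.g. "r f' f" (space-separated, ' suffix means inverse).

r' r' r' f'

  after r': (1 5 7 3 4 6)
  after r': (1 7 4)(3 6 5)
  after r': (1 3)(4 5)(6 7)
  after f': (1 2)(4 6)(5 7)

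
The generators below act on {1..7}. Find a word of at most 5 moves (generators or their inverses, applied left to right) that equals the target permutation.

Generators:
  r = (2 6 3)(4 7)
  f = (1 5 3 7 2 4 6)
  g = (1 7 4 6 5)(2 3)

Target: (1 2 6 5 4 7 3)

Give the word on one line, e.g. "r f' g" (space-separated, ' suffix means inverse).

g f' g'

  after g: (1 7 4 6 5)(2 3)
  after f': (1 3 7 2 5 6)
  after g': (1 2 6 5 4 7 3)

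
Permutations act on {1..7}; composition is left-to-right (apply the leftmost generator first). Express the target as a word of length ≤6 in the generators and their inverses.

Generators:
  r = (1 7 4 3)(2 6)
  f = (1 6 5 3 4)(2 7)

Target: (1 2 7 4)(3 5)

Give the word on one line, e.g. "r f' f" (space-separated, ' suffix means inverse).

r' f' f' r'

  after r': (1 3 4 7)(2 6)
  after f': (1 5 6 7 4 2)
  after f': (1 6 2 4 7 3 5)
  after r': (1 2 7 4)(3 5)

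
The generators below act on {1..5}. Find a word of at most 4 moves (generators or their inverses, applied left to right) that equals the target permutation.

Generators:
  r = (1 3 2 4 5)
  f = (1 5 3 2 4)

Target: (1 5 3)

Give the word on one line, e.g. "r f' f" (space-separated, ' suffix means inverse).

  after f': (1 4 2 3 5)
  after r: (1 5 3)

f' r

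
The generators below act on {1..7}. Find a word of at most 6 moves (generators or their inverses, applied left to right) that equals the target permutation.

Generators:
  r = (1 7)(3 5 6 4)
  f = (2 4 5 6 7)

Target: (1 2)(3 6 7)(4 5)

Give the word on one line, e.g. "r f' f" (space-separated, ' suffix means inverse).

  after f: (2 4 5 6 7)
  after r': (1 7 2 6)(3 4)
  after f: (1 2 7 4 3 5 6)
  after r: (1 2)(3 6 7)(4 5)

f r' f r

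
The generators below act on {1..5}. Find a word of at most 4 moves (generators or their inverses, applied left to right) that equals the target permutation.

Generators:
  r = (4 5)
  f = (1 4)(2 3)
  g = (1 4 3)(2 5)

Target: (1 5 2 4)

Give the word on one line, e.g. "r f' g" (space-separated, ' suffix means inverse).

g g f g'

  after g: (1 4 3)(2 5)
  after g: (1 3 4)
  after f: (1 2 3)
  after g': (1 5 2 4)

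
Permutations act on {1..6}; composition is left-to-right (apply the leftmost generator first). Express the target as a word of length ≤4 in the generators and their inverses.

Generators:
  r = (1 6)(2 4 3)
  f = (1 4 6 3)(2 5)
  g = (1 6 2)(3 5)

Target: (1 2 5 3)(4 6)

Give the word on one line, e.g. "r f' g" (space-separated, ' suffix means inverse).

f r r

  after f: (1 4 6 3)(2 5)
  after r: (1 3 6 2 5 4)
  after r: (1 2 5 3)(4 6)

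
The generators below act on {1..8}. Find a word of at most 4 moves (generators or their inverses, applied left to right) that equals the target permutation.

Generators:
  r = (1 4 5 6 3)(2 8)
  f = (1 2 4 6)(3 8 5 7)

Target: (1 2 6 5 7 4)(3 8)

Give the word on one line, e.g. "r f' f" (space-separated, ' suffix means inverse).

  after f: (1 2 4 6)(3 8 5 7)
  after r: (1 8 6 4 3 2 5 7)
  after r: (1 2 6 5 7 4)(3 8)

f r r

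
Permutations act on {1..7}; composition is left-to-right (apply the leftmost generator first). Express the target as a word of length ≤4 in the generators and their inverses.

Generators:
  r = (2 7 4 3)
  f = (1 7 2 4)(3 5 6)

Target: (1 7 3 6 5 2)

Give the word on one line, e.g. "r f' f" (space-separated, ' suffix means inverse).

f f r

  after f: (1 7 2 4)(3 5 6)
  after f: (1 2)(3 6 5)(4 7)
  after r: (1 7 3 6 5 2)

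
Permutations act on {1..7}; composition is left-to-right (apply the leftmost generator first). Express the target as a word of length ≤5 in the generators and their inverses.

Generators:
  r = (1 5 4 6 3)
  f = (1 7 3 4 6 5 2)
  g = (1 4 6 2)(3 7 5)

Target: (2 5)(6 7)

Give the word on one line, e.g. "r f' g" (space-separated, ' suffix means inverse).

r f r' r' f

  after r: (1 5 4 6 3)
  after f: (1 2)(3 7)(4 5 6)
  after r': (1 2 3 7 6 5 4)
  after r': (1 2 6)(3 7 4)
  after f: (2 5)(6 7)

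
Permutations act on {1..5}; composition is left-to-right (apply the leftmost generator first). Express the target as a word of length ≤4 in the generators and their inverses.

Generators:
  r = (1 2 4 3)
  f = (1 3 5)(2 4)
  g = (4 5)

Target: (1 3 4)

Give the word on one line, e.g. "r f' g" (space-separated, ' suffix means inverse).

g f' f' g'

  after g: (4 5)
  after f': (1 5 2 4 3)
  after f': (1 3 5 4)
  after g': (1 3 4)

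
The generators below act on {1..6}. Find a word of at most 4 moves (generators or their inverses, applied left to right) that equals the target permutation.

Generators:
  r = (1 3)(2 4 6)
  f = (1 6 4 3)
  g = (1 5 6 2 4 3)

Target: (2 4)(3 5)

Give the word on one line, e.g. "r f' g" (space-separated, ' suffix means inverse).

  after r': (1 3)(2 6 4)
  after f: (2 4)(3 6)
  after g': (1 3 5)(4 6)
  after r: (2 4)(3 5)

r' f g' r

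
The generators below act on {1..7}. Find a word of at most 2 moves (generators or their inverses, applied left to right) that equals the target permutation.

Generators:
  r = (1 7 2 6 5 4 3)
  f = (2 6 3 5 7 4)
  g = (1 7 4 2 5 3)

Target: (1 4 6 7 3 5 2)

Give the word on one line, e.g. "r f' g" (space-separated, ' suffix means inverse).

r' r'

  after r': (1 3 4 5 6 2 7)
  after r': (1 4 6 7 3 5 2)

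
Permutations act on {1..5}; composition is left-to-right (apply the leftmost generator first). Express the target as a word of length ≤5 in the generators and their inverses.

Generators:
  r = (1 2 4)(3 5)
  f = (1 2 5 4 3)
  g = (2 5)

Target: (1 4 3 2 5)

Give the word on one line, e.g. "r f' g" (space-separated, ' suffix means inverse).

f r' r'

  after f: (1 2 5 4 3)
  after r': (2 3 4 5)
  after r': (1 4 3 2 5)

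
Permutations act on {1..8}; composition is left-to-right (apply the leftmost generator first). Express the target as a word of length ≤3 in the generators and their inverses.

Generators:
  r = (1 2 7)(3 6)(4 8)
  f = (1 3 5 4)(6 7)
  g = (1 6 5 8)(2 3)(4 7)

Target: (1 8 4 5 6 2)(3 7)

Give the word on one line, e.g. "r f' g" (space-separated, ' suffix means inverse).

f' r'

  after f': (1 4 5 3)(6 7)
  after r': (1 8 4 5 6 2)(3 7)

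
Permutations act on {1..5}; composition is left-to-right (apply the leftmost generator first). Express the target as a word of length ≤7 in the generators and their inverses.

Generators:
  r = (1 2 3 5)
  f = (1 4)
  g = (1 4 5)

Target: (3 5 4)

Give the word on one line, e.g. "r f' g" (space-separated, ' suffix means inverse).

r g r r r

  after r: (1 2 3 5)
  after g: (1 2 3)(4 5)
  after r: (1 3 2 5 4)
  after r: (1 5 4 2)
  after r: (3 5 4)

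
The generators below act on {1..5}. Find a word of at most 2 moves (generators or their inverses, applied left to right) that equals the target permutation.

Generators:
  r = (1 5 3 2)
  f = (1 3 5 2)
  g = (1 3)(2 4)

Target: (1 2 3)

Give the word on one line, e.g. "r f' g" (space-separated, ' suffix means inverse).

  after r: (1 5 3 2)
  after f: (1 2 3)

r f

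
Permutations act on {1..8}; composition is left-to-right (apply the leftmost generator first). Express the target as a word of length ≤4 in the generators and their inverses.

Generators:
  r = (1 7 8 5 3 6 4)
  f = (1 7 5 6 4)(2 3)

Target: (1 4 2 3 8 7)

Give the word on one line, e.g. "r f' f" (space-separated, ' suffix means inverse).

  after r': (1 4 6 3 5 8 7)
  after r': (1 6 5 7 4 3 8)
  after f: (1 4 2 3 8 7)

r' r' f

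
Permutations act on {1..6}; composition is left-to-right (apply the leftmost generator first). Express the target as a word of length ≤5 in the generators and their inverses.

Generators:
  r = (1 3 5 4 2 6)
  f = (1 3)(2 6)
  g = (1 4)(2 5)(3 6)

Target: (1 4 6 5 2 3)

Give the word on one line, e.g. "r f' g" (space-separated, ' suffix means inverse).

g r' f r

  after g: (1 4)(2 5)(3 6)
  after r': (1 5 4 6)(2 3)
  after f: (1 5 4 2)(3 6)
  after r: (1 4 6 5 2 3)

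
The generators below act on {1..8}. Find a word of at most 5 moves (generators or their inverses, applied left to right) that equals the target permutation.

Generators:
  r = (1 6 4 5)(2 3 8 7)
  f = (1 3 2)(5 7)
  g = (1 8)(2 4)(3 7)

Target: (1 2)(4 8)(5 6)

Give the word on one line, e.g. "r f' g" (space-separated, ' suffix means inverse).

  after g': (1 8)(2 4)(3 7)
  after r': (1 3 8 5 4 7 2 6)
  after r': (1 2)(4 8)(5 6)

g' r' r'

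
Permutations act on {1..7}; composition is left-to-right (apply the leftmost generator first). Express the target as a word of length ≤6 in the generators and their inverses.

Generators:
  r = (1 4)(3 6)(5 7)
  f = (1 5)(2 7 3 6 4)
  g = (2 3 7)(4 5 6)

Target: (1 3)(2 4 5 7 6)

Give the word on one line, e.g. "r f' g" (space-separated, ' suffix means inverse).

  after g': (2 7 3)(4 6 5)
  after r': (1 4 3 2 5)(6 7)
  after f': (1 6 2)(3 4 7)
  after r': (1 3)(2 4 5 7 6)

g' r' f' r'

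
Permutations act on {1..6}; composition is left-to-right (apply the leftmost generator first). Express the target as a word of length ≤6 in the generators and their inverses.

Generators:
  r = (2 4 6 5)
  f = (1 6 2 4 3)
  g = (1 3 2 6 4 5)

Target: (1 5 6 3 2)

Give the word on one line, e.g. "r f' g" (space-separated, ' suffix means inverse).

g' f g r g'

  after g': (1 5 4 6 2 3)
  after f: (1 5 3 6 4 2)
  after g: (2 3 4 6 5)
  after r: (2 3 6)(4 5)
  after g': (1 5 6 3 2)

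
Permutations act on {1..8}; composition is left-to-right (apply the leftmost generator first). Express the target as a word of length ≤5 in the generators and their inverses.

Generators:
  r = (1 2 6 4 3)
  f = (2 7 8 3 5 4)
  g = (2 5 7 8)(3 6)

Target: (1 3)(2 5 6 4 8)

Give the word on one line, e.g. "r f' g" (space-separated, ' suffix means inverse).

  after f: (2 7 8 3 5 4)
  after g': (2 5 4 8 6 3)
  after r': (1 3)(2 5 6 4 8)

f g' r'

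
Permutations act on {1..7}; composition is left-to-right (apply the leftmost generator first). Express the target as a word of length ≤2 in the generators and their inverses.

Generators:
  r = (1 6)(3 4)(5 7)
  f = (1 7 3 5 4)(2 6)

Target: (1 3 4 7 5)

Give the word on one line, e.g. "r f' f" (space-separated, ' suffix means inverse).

f f

  after f: (1 7 3 5 4)(2 6)
  after f: (1 3 4 7 5)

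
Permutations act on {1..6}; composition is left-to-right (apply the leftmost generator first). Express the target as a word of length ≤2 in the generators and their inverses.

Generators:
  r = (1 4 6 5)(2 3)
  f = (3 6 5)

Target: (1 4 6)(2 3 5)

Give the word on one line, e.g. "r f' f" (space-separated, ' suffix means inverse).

f r

  after f: (3 6 5)
  after r: (1 4 6)(2 3 5)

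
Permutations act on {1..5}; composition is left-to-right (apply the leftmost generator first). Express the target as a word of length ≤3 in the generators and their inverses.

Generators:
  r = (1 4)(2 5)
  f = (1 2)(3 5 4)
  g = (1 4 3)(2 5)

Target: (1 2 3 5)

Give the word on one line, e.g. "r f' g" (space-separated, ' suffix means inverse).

f g g

  after f: (1 2)(3 5 4)
  after g: (1 5 3 2 4)
  after g: (1 2 3 5)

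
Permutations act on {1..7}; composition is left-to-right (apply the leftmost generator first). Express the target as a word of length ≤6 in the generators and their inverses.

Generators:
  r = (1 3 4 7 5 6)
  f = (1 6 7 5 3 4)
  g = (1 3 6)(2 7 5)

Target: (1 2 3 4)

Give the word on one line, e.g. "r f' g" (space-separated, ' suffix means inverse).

f' r g' f

  after f': (1 4 3 5 7 6)
  after r: (1 7)(3 6)
  after g': (1 2 5 7 6)
  after f: (1 2 3 4)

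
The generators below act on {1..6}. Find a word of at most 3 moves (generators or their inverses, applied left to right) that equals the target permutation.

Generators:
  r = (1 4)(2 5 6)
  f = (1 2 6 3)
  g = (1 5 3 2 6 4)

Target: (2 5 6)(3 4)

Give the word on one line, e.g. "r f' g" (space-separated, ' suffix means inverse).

f' g f'

  after f': (1 3 6 2)
  after g: (1 2 5 3 4)
  after f': (2 5 6)(3 4)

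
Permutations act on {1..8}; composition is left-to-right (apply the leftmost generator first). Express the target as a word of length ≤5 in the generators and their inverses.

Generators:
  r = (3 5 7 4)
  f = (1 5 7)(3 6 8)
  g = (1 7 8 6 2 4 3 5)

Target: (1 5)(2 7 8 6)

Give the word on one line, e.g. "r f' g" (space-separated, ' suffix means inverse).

g r' f f f

  after g: (1 7 8 6 2 4 3 5)
  after r': (1 5)(2 7 8 6)
  after f: (1 7 3 6 2)
  after f: (2 5 7 6)(3 8)
  after f: (1 5)(2 7 8 6)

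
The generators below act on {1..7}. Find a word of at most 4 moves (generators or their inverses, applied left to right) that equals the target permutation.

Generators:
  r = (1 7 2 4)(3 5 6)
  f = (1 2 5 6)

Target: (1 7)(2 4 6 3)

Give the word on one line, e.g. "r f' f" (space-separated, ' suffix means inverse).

  after r: (1 7 2 4)(3 5 6)
  after f': (1 7)(2 4 6 3)

r f'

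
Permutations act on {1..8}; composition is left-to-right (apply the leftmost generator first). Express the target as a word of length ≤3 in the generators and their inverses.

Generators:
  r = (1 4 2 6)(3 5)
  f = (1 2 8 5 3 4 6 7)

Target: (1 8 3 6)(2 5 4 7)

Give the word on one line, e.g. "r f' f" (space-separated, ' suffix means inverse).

f f

  after f: (1 2 8 5 3 4 6 7)
  after f: (1 8 3 6)(2 5 4 7)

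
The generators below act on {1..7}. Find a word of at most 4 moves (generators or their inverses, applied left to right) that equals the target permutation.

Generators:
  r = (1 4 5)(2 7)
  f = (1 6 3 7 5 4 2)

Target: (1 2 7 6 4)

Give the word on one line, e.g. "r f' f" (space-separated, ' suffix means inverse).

  after r: (1 4 5)(2 7)
  after f': (1 5 2 3 6)(4 7)
  after r': (1 4 2 3 6 5 7)
  after f: (1 2 7 6 4)

r f' r' f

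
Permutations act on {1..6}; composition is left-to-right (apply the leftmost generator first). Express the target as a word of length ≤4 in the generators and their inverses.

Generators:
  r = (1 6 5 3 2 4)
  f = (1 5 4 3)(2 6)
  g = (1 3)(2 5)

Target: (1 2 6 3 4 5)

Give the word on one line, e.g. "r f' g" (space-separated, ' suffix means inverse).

g' r' g'

  after g': (1 3)(2 5)
  after r': (1 5 3 4 2 6)
  after g': (1 2 6 3 4 5)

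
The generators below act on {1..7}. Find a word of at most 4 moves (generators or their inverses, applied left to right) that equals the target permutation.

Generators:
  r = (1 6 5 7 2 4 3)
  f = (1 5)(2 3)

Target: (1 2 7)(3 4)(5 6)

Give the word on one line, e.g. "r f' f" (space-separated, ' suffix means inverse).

  after r': (1 3 4 2 7 5 6)
  after f: (1 2 7)(3 4)(5 6)

r' f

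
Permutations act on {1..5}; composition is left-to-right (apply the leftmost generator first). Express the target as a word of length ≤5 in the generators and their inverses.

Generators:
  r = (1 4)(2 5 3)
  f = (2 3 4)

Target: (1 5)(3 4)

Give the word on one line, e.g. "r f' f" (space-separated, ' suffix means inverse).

f r' f f r'

  after f: (2 3 4)
  after r': (1 4 3)(2 5)
  after f: (1 2 5 3)
  after f: (1 3)(2 5 4)
  after r': (1 5)(3 4)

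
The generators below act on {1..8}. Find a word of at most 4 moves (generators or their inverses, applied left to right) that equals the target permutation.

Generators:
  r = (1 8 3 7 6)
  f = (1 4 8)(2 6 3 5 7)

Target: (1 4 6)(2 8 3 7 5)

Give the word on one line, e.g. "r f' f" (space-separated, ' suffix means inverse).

r f f r'

  after r: (1 8 3 7 6)
  after f: (2 6 4 8 5 7 3)
  after f: (1 4)(2 3 6 8 7 5)
  after r': (1 4 6)(2 8 3 7 5)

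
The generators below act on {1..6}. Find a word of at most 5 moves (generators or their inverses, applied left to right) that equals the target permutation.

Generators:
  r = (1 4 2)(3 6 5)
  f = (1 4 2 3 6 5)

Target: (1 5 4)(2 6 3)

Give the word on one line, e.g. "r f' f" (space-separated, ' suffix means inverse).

f r' f'

  after f: (1 4 2 3 6 5)
  after r': (2 5)
  after f': (1 5 4)(2 6 3)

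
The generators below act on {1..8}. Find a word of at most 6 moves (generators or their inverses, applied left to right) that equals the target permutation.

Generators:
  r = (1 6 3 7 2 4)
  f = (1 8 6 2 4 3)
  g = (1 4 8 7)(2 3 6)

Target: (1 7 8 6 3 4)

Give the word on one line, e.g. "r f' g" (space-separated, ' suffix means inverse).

r f' g' r g'

  after r: (1 6 3 7 2 4)
  after f': (1 8)(3 7 6 4)
  after g': (1 4 2 6)(3 8 7)
  after r: (2 3 8)
  after g': (1 7 8 6 3 4)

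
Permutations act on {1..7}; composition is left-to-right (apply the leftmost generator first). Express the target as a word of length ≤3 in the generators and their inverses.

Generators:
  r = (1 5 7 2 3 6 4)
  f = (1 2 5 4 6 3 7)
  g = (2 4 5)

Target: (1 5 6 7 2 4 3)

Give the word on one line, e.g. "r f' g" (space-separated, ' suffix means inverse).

  after f: (1 2 5 4 6 3 7)
  after f: (1 5 6 7 2 4 3)

f f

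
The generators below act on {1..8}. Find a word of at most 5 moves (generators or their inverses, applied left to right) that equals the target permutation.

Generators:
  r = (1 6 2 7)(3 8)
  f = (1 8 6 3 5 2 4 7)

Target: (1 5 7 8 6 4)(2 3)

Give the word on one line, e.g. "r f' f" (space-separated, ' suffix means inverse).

f' f' f' f' r'

  after f': (1 7 4 2 5 3 6 8)
  after f': (1 4 5 6)(2 3 8 7)
  after f': (1 2 6 7 5 8 4 3)
  after f': (1 5)(2 8)(3 7)(4 6)
  after r': (1 5 7 8 6 4)(2 3)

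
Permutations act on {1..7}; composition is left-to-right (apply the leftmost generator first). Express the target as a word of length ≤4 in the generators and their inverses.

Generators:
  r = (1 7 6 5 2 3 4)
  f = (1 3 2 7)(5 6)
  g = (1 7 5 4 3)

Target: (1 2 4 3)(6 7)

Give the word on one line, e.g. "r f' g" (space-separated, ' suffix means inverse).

  after g: (1 7 5 4 3)
  after f': (1 2 3 7 6 5 4)
  after g': (1 2 4 3)(6 7)

g f' g'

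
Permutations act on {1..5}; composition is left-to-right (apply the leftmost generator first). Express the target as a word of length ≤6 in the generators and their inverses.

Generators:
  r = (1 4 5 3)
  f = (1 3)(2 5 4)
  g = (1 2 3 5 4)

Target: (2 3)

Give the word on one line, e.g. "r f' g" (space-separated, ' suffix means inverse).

r' g f r'

  after r': (1 3 5 4)
  after g: (1 5)(2 3 4)
  after f: (1 4 5 3 2)
  after r': (2 3)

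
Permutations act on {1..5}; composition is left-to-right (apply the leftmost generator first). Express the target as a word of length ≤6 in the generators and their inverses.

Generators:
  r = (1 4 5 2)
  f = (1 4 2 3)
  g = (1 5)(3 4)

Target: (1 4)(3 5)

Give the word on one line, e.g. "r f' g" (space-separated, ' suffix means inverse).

r r f' r'

  after r: (1 4 5 2)
  after r: (1 5)(2 4)
  after f': (1 5 3 2)
  after r': (1 4)(3 5)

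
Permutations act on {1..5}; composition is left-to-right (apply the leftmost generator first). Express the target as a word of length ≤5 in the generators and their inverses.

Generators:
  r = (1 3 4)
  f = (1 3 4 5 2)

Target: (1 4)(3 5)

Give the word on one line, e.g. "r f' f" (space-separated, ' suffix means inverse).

f r f' f' r'

  after f: (1 3 4 5 2)
  after r: (1 4 5 2 3)
  after f': (1 3 2)
  after f': (3 5 4)
  after r': (1 4)(3 5)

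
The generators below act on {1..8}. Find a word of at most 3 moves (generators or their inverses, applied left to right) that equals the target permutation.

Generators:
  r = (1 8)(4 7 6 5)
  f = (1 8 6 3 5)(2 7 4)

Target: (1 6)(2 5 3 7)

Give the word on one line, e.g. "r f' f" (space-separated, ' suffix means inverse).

  after f': (1 5 3 6 8)(2 4 7)
  after r': (1 6)(2 5 3 7)

f' r'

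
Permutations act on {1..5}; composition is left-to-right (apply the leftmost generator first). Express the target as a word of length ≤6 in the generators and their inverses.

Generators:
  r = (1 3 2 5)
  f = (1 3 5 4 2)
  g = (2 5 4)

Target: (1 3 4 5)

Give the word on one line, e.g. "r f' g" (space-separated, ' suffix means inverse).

f' f' r g' f'

  after f': (1 2 4 5 3)
  after f': (1 4 3 2 5)
  after r: (1 4 2)(3 5)
  after g': (1 5 3 2)
  after f': (1 3 4 5)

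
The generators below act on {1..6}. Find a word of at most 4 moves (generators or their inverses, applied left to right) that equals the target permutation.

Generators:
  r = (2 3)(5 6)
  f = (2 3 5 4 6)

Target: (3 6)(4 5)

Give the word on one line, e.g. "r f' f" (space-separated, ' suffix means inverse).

  after r': (2 3)(5 6)
  after f': (3 6)(4 5)

r' f'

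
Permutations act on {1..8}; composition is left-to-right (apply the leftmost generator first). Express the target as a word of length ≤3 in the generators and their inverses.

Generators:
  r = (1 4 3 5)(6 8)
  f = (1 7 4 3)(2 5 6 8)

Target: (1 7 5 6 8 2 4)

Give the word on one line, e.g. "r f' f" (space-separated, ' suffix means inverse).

f r r

  after f: (1 7 4 3)(2 5 6 8)
  after r: (1 7 3 4 5 8 2)
  after r: (1 7 5 6 8 2 4)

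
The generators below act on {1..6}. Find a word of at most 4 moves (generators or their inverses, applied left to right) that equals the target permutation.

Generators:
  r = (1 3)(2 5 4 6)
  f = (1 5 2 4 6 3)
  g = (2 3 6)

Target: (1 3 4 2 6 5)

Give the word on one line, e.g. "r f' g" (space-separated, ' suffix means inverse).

  after g: (2 3 6)
  after f': (1 3 4 2 6 5)

g f'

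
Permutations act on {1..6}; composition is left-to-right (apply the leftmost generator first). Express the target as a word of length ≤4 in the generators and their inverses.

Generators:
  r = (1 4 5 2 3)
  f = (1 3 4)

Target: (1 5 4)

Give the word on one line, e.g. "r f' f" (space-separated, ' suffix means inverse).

r f' r' r'

  after r: (1 4 5 2 3)
  after f': (1 3 4 5 2)
  after r': (1 2 3)
  after r': (1 5 4)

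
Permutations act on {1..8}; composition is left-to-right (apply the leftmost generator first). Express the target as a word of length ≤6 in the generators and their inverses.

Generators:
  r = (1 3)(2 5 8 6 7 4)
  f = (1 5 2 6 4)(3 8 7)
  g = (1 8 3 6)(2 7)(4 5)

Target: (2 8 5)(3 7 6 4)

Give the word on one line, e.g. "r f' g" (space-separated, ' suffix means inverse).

r g r f r'

  after r: (1 3)(2 5 8 6 7 4)
  after g: (1 6 2 4 7 5 3 8)
  after r: (1 7 8 3 6 5)
  after f: (1 3 4)(2 6)
  after r': (2 8 5)(3 7 6 4)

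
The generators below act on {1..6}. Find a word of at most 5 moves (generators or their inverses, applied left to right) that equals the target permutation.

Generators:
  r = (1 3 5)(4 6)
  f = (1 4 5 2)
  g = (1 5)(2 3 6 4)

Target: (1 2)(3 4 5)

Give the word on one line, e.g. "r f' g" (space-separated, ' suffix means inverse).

r r f

  after r: (1 3 5)(4 6)
  after r: (1 5 3)
  after f: (1 2)(3 4 5)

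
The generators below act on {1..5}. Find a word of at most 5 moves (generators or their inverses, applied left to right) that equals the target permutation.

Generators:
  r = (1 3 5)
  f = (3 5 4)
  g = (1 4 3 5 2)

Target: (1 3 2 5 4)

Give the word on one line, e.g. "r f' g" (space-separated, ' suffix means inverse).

r r g'

  after r: (1 3 5)
  after r: (1 5 3)
  after g': (1 3 2 5 4)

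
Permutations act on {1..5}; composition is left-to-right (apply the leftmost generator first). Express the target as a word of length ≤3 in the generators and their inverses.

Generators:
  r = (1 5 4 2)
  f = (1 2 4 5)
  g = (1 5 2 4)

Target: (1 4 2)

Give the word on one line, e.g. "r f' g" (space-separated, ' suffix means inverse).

r' g

  after r': (1 2 4 5)
  after g: (1 4 2)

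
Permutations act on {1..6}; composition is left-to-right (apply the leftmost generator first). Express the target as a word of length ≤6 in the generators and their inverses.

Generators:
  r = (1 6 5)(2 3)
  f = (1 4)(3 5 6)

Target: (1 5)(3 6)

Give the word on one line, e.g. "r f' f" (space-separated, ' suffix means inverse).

  after f': (1 4)(3 6 5)
  after f': (3 5 6)
  after r: (1 6 2 3)
  after r: (1 5)(3 6)

f' f' r r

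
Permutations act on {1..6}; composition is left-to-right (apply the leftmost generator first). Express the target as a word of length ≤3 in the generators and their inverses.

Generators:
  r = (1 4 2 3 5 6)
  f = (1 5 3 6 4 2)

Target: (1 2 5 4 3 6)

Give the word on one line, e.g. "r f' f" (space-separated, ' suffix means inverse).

  after f': (1 2 4 6 3 5)
  after r': (1 4 5 6 2)
  after f: (1 2 5 4 3 6)

f' r' f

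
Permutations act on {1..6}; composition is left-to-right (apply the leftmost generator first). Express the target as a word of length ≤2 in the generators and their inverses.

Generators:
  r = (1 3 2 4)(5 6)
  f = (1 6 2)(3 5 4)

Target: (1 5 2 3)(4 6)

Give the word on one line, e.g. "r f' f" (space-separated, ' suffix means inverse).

r f

  after r: (1 3 2 4)(5 6)
  after f: (1 5 2 3)(4 6)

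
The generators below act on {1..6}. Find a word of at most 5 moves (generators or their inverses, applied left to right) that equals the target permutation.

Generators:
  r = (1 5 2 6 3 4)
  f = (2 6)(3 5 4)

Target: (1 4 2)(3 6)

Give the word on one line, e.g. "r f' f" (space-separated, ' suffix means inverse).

  after r': (1 4 3 6 2 5)
  after r': (1 3 2)(4 6 5)
  after f': (1 4 2)(3 6)

r' r' f'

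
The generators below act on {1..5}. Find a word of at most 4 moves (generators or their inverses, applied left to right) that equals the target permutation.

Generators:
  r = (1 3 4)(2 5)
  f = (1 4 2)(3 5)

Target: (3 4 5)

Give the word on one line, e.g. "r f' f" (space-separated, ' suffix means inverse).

f' r' f r'

  after f': (1 2 4)(3 5)
  after r': (1 5)(2 3)
  after f: (1 3)(2 5 4)
  after r': (3 4 5)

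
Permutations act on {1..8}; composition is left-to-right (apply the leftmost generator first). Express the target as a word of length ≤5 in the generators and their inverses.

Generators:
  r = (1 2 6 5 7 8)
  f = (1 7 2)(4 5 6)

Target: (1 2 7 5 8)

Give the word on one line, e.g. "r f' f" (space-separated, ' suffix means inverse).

  after f: (1 7 2)(4 5 6)
  after r': (1 5 2 8 7)(4 6)
  after f: (1 6 5)(2 8)
  after r': (1 2 7 5 8)

f r' f r'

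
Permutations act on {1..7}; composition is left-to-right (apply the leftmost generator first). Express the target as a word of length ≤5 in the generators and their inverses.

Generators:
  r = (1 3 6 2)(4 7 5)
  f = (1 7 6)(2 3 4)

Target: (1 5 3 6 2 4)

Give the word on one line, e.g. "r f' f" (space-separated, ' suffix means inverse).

r f r r

  after r: (1 3 6 2)(4 7 5)
  after f: (1 4 6 3)(2 7 5)
  after r: (1 7 4 2 5)
  after r: (1 5 3 6 2 4)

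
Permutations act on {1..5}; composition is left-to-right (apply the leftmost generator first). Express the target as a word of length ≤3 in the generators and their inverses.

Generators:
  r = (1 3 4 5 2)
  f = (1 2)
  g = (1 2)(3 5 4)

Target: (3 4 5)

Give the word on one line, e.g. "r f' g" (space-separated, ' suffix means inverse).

  after g': (1 2)(3 4 5)
  after f': (3 4 5)

g' f'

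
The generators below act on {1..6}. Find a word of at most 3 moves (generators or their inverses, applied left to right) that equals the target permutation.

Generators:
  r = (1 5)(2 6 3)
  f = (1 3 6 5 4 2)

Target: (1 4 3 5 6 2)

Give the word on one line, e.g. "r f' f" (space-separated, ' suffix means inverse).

r f r'

  after r: (1 5)(2 6 3)
  after f: (1 4 2 5 3)
  after r': (1 4 3 5 6 2)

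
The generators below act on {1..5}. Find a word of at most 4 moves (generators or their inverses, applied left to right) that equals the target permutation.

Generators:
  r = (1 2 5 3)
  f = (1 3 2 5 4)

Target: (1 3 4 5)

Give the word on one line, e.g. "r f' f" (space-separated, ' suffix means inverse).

f' f' r

  after f': (1 4 5 2 3)
  after f': (1 5 3 4 2)
  after r: (1 3 4 5)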